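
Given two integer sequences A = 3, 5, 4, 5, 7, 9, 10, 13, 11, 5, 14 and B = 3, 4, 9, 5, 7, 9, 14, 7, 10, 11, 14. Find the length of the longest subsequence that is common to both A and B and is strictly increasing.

8

For each value that appears in both, track the longest common increasing run ending there.
The best achievable length is 8; one witness is 3, 4, 5, 7, 9, 10, 11, 14 (A-positions 1,3,4,5,6,7,9,11, B-positions 1,2,4,5,6,9,10,11).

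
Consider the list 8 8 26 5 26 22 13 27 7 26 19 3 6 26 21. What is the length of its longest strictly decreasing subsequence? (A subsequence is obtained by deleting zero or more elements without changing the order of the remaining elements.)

5

Let dp[i] be the longest decreasing subsequence ending at position i. Then dp = [1, 1, 1, 2, 1, 2, 3, 1, 4, 2, 3, 5, 5, 2, 3].
The maximum is 5; one witness is 26, 22, 13, 7, 3 at positions 3,6,7,9,12.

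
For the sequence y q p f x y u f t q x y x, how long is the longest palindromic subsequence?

One longest palindromic subsequence is yqfufqy (positions 1,2,4,7,8,10,12); it reads the same forward and backward, and the interval DP gives dp[1][13] = 7.

7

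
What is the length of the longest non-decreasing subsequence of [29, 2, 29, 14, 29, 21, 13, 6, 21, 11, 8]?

Let dp[i] be the longest non-decreasing subsequence ending at position i. Then dp = [1, 1, 2, 2, 3, 3, 2, 2, 4, 3, 3].
The maximum is 4; one witness is 2, 14, 21, 21 at positions 2,4,6,9.

4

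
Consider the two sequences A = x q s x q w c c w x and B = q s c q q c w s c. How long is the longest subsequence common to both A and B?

A longest common subsequence is qsqwc (length 5); the LCS DP confirms no longer common subsequence exists.

5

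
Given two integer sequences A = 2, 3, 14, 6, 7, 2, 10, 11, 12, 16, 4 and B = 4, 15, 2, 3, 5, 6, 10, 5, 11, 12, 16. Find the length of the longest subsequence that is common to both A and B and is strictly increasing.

A longest common strictly increasing subsequence is 2, 3, 6, 10, 11, 12, 16 (length 7); it appears in order in both A and B, and no longer such subsequence exists.

7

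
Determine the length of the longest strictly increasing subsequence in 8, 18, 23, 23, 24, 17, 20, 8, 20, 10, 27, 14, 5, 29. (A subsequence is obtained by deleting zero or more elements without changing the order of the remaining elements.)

6

Scanning left to right, the best length ending at each element is: 8→1, 18→2, 23→3, 23→3, 24→4, 17→2, 20→3, 8→1, 20→3, 10→2, 27→5, 14→3, 5→1, 29→6.
So the longest increasing subsequence has length 6, e.g. 8, 18, 23, 24, 27, 29.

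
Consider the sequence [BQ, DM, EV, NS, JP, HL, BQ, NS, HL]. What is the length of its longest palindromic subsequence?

Using dp[i][j] = 2 + dp[i+1][j−1] if the ends match, else max(dp[i+1][j], dp[i][j−1]):
dp[1][9] = 3. A witness is HL NS HL at positions 6,8,9.

3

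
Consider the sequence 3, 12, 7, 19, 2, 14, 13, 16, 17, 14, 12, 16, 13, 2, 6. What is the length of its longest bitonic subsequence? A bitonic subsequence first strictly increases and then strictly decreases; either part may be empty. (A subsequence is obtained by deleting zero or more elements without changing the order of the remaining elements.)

8

One longest bitonic subsequence is 3, 12, 14, 16, 17, 16, 13, 6 (positions 1,2,6,8,9,12,13,15): it rises to 17 then falls. Length 8 is optimal.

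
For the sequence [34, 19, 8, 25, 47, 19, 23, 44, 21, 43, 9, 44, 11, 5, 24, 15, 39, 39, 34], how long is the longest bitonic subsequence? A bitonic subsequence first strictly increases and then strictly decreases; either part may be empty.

Let inc[i] be the LIS ending at i and dec[i] the longest strictly decreasing subsequence starting at i. inc = [1, 1, 1, 2, 3, 2, 3, 4, 3, 4, 2, 5, 3, 1, 4, 4, 5, 5, 5], dec = [6, 3, 2, 5, 5, 3, 4, 4, 3, 3, 2, 3, 2, 1, 2, 1, 2, 2, 1].
max_i inc[i]+dec[i]−1 = 7, with one witness 19, 25, 47, 44, 43, 39, 34.

7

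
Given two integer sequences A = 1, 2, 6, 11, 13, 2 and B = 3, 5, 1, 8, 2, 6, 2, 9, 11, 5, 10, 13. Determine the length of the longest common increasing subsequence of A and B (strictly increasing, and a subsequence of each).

5

For each value that appears in both, track the longest common increasing run ending there.
The best achievable length is 5; one witness is 1, 2, 6, 11, 13 (A-positions 1,2,3,4,5, B-positions 3,5,6,9,12).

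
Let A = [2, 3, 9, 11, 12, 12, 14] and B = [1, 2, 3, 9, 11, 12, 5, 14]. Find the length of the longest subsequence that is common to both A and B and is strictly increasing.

For each value that appears in both, track the longest common increasing run ending there.
The best achievable length is 6; one witness is 2, 3, 9, 11, 12, 14 (A-positions 1,2,3,4,5,7, B-positions 2,3,4,5,6,8).

6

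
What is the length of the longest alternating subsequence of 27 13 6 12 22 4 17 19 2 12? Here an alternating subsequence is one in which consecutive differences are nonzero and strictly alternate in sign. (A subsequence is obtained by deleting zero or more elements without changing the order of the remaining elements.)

Track the best alternating length ending on an up-step vs a down-step at each position: up/down = 1/1, 1/2, 1/2, 3/2, 3/2, 1/4, 5/4, 5/4, 1/6, 7/6.
The maximum over both is 7; one such subsequence is 27, 6, 12, 4, 17, 2, 12.

7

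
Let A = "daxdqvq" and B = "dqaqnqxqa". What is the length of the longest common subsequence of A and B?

Backtracking the LCS table gives one alignment: d (A1,B1) → a (A2,B3) → x (A3,B7) → q (A5,B8).
So the longest common subsequence has length 4.

4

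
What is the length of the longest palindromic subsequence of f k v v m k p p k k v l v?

One longest palindromic subsequence is vvkppkvv (positions 3,4,6,7,8,10,11,13); it reads the same forward and backward, and the interval DP gives dp[1][13] = 8.

8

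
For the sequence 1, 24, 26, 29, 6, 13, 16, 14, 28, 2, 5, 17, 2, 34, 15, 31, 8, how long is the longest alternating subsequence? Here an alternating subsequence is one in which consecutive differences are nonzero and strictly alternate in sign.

13

Track the best alternating length ending on an up-step vs a down-step at each position: up/down = 1/1, 2/1, 2/1, 2/1, 2/3, 4/3, 4/3, 4/5, 6/3, 2/7, 8/7, 8/7, 2/9, 10/1, 10/11, 12/11, 10/13.
The maximum over both is 13; one such subsequence is 1, 24, 6, 16, 14, 28, 2, 5, 2, 34, 15, 31, 8.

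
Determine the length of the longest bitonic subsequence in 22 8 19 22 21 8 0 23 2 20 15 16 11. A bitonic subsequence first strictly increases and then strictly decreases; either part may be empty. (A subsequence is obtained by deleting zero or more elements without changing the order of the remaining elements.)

One longest bitonic subsequence is 8, 19, 22, 21, 20, 16, 11 (positions 2,3,4,5,10,12,13): it rises to 22 then falls. Length 7 is optimal.

7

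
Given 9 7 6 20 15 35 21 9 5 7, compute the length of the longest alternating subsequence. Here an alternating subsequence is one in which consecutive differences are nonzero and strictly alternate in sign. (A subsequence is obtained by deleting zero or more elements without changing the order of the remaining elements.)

A longest alternating subsequence is 9, 7, 20, 15, 35, 5, 7 (positions 1,2,4,5,6,9,10); its 6 consecutive differences strictly alternate in sign, and length 7 is optimal.

7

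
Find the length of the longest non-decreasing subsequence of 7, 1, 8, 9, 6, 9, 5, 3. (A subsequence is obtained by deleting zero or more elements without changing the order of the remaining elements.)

One longest non-decreasing subsequence is 7, 8, 9, 9 (positions 1,3,4,6), of length 4; no longer one exists.

4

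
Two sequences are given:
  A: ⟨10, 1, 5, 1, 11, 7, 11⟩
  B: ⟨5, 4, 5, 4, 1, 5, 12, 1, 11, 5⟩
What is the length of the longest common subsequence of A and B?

Backtracking the LCS table gives one alignment: 1 (A2,B5) → 5 (A3,B6) → 1 (A4,B8) → 11 (A5,B9).
So the longest common subsequence has length 4.

4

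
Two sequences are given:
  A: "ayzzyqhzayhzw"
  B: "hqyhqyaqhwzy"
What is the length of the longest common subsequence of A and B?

A longest common subsequence is yyqhzy (length 6); the LCS DP confirms no longer common subsequence exists.

6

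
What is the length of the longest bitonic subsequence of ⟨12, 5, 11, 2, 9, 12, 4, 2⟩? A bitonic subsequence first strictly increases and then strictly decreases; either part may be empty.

5

Let inc[i] be the LIS ending at i and dec[i] the longest strictly decreasing subsequence starting at i. inc = [1, 1, 2, 1, 2, 3, 2, 1], dec = [5, 3, 4, 1, 3, 3, 2, 1].
max_i inc[i]+dec[i]−1 = 5, with one witness 12, 11, 9, 4, 2.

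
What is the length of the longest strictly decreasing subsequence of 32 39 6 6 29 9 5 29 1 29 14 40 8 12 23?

Scanning left to right, the best length ending at each element is: 32→1, 39→1, 6→2, 6→2, 29→2, 9→3, 5→4, 29→2, 1→5, 29→2, 14→3, 40→1, 8→4, 12→4, 23→3.
So the longest decreasing subsequence has length 5, e.g. 32, 29, 9, 5, 1.

5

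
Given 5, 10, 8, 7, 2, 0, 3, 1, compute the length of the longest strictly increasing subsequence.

2

Scanning left to right, the best length ending at each element is: 5→1, 10→2, 8→2, 7→2, 2→1, 0→1, 3→2, 1→2.
So the longest increasing subsequence has length 2, e.g. 5, 10.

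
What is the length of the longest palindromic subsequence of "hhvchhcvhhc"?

One longest palindromic subsequence is hhvchhcvhh (positions 1,2,3,4,5,6,7,8,9,10); it reads the same forward and backward, and the interval DP gives dp[1][11] = 10.

10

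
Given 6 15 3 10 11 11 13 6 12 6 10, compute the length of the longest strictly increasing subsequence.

One longest increasing subsequence is 6, 10, 11, 13 (positions 1,4,5,7), of length 4; no longer one exists.

4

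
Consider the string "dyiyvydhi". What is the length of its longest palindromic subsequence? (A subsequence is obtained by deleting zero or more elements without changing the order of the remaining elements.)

5

One longest palindromic subsequence is iyvyi (positions 3,4,5,6,9); it reads the same forward and backward, and the interval DP gives dp[1][9] = 5.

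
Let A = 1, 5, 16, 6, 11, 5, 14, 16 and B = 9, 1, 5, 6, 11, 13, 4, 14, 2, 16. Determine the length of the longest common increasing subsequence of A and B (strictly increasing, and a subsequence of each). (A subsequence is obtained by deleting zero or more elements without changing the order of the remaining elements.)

6

A longest common strictly increasing subsequence is 1, 5, 6, 11, 14, 16 (length 6); it appears in order in both A and B, and no longer such subsequence exists.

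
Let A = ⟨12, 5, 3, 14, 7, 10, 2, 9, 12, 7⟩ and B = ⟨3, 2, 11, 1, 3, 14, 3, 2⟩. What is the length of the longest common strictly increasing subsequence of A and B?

2

For each value that appears in both, track the longest common increasing run ending there.
The best achievable length is 2; one witness is 3, 14 (A-positions 3,4, B-positions 1,6).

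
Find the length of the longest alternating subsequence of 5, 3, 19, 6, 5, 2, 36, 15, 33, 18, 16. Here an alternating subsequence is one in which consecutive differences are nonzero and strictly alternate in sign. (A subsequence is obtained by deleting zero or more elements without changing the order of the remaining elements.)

Track the best alternating length ending on an up-step vs a down-step at each position: up/down = 1/1, 1/2, 3/1, 3/4, 3/4, 1/4, 5/1, 5/6, 7/6, 7/8, 7/8.
The maximum over both is 8; one such subsequence is 5, 3, 19, 6, 36, 15, 33, 18.

8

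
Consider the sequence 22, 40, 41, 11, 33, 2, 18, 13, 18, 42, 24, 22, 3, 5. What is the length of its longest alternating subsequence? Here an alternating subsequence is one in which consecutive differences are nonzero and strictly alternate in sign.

A longest alternating subsequence is 22, 40, 11, 33, 2, 18, 13, 18, 3, 5 (positions 1,2,4,5,6,7,8,9,13,14); its 9 consecutive differences strictly alternate in sign, and length 10 is optimal.

10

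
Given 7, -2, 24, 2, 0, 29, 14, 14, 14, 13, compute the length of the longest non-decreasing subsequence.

Scanning left to right, the best length ending at each element is: 7→1, -2→1, 24→2, 2→2, 0→2, 29→3, 14→3, 14→4, 14→5, 13→3.
So the longest non-decreasing subsequence has length 5, e.g. -2, 2, 14, 14, 14.

5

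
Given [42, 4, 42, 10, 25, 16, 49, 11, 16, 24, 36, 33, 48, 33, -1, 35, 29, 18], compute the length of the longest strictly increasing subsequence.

One longest increasing subsequence is 4, 10, 11, 16, 24, 36, 48 (positions 2,4,8,9,10,11,13), of length 7; no longer one exists.

7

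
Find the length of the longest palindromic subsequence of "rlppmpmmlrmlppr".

10

One longest palindromic subsequence is rppmmmmppr (positions 1,3,4,5,7,8,11,13,14,15); it reads the same forward and backward, and the interval DP gives dp[1][15] = 10.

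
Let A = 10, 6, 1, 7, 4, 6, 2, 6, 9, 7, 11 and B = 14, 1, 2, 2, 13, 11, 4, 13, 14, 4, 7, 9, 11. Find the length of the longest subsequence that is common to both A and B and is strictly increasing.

4

For each value that appears in both, track the longest common increasing run ending there.
The best achievable length is 4; one witness is 1, 2, 7, 11 (A-positions 3,7,10,11, B-positions 2,3,11,13).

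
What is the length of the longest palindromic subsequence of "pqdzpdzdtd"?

One longest palindromic subsequence is ddzdd (positions 3,6,7,8,10); it reads the same forward and backward, and the interval DP gives dp[1][10] = 5.

5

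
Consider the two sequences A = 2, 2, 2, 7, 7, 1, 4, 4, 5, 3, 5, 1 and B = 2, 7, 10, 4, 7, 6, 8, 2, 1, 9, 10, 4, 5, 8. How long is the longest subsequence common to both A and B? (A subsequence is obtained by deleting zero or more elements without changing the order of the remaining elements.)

6

A longest common subsequence is 2, 7, 7, 1, 4, 5 (length 6); the LCS DP confirms no longer common subsequence exists.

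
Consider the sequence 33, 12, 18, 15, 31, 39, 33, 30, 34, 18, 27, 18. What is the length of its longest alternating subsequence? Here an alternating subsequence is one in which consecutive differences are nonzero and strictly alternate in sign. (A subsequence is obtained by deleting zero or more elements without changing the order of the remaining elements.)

A longest alternating subsequence is 33, 12, 18, 15, 39, 33, 34, 18, 27, 18 (positions 1,2,3,4,6,7,9,10,11,12); its 9 consecutive differences strictly alternate in sign, and length 10 is optimal.

10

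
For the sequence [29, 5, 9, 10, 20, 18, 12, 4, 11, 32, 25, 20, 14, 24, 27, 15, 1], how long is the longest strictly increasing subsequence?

Let dp[i] be the longest increasing subsequence ending at position i. Then dp = [1, 1, 2, 3, 4, 4, 4, 1, 4, 5, 5, 5, 5, 6, 7, 6, 1].
The maximum is 7; one witness is 5, 9, 10, 18, 20, 24, 27 at positions 2,3,4,6,12,14,15.

7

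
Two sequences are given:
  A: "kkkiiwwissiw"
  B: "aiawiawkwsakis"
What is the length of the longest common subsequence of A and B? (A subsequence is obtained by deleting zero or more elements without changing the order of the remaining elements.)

Backtracking the LCS table gives one alignment: i (A4,B2) → i (A5,B5) → w (A6,B7) → w (A7,B9) → i (A8,B13) → s (A10,B14).
So the longest common subsequence has length 6.

6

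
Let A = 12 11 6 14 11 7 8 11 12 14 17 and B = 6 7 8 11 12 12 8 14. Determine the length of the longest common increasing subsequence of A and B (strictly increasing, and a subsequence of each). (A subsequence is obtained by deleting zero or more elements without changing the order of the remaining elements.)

6

A longest common strictly increasing subsequence is 6, 7, 8, 11, 12, 14 (length 6); it appears in order in both A and B, and no longer such subsequence exists.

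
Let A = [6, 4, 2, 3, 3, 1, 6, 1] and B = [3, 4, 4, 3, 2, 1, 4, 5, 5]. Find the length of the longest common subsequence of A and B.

Backtracking the LCS table gives one alignment: 4 (A2,B3) → 2 (A3,B5) → 1 (A6,B6).
So the longest common subsequence has length 3.

3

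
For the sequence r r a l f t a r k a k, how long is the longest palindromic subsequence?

One longest palindromic subsequence is ratar (positions 2,3,6,7,8); it reads the same forward and backward, and the interval DP gives dp[1][11] = 5.

5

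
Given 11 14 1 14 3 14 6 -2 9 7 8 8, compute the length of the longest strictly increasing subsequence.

One longest increasing subsequence is 1, 3, 6, 7, 8 (positions 3,5,7,10,11), of length 5; no longer one exists.

5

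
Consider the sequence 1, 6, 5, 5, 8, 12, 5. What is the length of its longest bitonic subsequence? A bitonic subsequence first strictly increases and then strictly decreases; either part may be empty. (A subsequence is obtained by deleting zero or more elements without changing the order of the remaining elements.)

One longest bitonic subsequence is 1, 6, 8, 12, 5 (positions 1,2,5,6,7): it rises to 12 then falls. Length 5 is optimal.

5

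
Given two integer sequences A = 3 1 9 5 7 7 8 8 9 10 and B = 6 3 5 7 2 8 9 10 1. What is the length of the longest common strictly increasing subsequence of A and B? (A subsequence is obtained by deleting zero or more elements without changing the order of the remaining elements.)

6

A longest common strictly increasing subsequence is 3, 5, 7, 8, 9, 10 (length 6); it appears in order in both A and B, and no longer such subsequence exists.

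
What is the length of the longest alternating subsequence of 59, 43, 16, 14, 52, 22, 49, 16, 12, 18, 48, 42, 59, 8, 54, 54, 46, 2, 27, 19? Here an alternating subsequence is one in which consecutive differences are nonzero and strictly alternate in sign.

A longest alternating subsequence is 59, 43, 52, 22, 49, 16, 48, 42, 59, 8, 54, 2, 27, 19 (positions 1,2,5,6,7,8,11,12,13,14,15,18,19,20); its 13 consecutive differences strictly alternate in sign, and length 14 is optimal.

14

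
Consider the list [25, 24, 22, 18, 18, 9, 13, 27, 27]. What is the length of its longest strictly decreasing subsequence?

5

Let dp[i] be the longest decreasing subsequence ending at position i. Then dp = [1, 2, 3, 4, 4, 5, 5, 1, 1].
The maximum is 5; one witness is 25, 24, 22, 18, 9 at positions 1,2,3,4,6.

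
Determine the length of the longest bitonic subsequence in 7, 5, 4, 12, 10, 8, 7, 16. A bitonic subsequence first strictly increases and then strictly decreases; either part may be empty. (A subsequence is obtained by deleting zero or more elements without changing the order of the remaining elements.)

Let inc[i] be the LIS ending at i and dec[i] the longest strictly decreasing subsequence starting at i. inc = [1, 1, 1, 2, 2, 2, 2, 3], dec = [3, 2, 1, 4, 3, 2, 1, 1].
max_i inc[i]+dec[i]−1 = 5, with one witness 7, 12, 10, 8, 7.

5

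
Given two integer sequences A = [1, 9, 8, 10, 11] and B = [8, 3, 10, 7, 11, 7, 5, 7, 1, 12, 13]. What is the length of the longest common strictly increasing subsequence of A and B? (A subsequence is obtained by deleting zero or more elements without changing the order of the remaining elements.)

3

A longest common strictly increasing subsequence is 8, 10, 11 (length 3); it appears in order in both A and B, and no longer such subsequence exists.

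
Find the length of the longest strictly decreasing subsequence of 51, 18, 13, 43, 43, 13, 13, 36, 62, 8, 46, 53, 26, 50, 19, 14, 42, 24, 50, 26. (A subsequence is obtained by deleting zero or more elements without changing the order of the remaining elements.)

Scanning left to right, the best length ending at each element is: 51→1, 18→2, 13→3, 43→2, 43→2, 13→3, 13→3, 36→3, 62→1, 8→4, 46→2, 53→2, 26→4, 50→3, 19→5, 14→6, 42→4, 24→5, 50→3, 26→5.
So the longest decreasing subsequence has length 6, e.g. 51, 43, 36, 26, 19, 14.

6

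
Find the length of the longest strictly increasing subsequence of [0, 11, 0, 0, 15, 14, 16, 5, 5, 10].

4

Scanning left to right, the best length ending at each element is: 0→1, 11→2, 0→1, 0→1, 15→3, 14→3, 16→4, 5→2, 5→2, 10→3.
So the longest increasing subsequence has length 4, e.g. 0, 11, 15, 16.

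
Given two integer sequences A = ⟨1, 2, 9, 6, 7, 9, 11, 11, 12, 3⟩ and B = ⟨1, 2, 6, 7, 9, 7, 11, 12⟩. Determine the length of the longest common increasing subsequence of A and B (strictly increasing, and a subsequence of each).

A longest common strictly increasing subsequence is 1, 2, 6, 7, 9, 11, 12 (length 7); it appears in order in both A and B, and no longer such subsequence exists.

7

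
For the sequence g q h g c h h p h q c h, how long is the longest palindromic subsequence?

One longest palindromic subsequence is hchphch (positions 3,5,7,8,9,11,12); it reads the same forward and backward, and the interval DP gives dp[1][12] = 7.

7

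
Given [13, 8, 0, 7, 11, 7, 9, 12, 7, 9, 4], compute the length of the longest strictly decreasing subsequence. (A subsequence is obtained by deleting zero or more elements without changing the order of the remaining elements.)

5

One longest decreasing subsequence is 13, 11, 9, 7, 4 (positions 1,5,7,9,11), of length 5; no longer one exists.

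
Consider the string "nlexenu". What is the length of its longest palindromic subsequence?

One longest palindromic subsequence is nexen (positions 1,3,4,5,6); it reads the same forward and backward, and the interval DP gives dp[1][7] = 5.

5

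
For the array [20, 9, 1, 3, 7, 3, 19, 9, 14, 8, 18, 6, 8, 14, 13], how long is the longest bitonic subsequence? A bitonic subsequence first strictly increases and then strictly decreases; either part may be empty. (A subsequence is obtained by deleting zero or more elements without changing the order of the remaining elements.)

One longest bitonic subsequence is 1, 3, 7, 9, 14, 18, 14, 13 (positions 3,4,5,8,9,11,14,15): it rises to 18 then falls. Length 8 is optimal.

8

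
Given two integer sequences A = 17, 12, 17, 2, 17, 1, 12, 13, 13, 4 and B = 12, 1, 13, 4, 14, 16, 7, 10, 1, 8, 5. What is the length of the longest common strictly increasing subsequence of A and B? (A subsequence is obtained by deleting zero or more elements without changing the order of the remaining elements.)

2

A longest common strictly increasing subsequence is 12, 13 (length 2); it appears in order in both A and B, and no longer such subsequence exists.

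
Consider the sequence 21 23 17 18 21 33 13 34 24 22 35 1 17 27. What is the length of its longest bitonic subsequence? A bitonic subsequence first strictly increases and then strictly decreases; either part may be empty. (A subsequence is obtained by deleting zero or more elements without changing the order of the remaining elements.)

Let inc[i] be the LIS ending at i and dec[i] the longest strictly decreasing subsequence starting at i. inc = [1, 2, 1, 2, 3, 4, 1, 5, 4, 4, 6, 1, 2, 5], dec = [4, 4, 3, 3, 3, 4, 2, 4, 3, 2, 2, 1, 1, 1].
max_i inc[i]+dec[i]−1 = 8, with one witness 17, 18, 21, 33, 34, 24, 22, 17.

8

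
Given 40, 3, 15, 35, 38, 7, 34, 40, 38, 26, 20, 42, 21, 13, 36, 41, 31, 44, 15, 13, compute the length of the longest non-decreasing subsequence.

Scanning left to right, the best length ending at each element is: 40→1, 3→1, 15→2, 35→3, 38→4, 7→2, 34→3, 40→5, 38→5, 26→3, 20→3, 42→6, 21→4, 13→3, 36→5, 41→6, 31→5, 44→7, 15→4, 13→4.
So the longest non-decreasing subsequence has length 7, e.g. 3, 15, 35, 38, 40, 42, 44.

7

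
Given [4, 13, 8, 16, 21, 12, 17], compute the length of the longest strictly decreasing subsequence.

2

One longest decreasing subsequence is 13, 8 (positions 2,3), of length 2; no longer one exists.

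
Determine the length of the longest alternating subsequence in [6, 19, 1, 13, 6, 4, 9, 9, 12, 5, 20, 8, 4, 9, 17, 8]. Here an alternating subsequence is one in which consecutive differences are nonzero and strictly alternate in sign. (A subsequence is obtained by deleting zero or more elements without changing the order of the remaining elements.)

11

A longest alternating subsequence is 6, 19, 1, 13, 6, 9, 5, 20, 8, 9, 8 (positions 1,2,3,4,5,7,10,11,12,14,16); its 10 consecutive differences strictly alternate in sign, and length 11 is optimal.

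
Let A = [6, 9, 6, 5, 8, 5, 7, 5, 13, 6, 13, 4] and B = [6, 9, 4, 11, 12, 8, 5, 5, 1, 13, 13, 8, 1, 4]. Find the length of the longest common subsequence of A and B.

8

A longest common subsequence is 6, 9, 8, 5, 5, 13, 13, 4 (length 8); the LCS DP confirms no longer common subsequence exists.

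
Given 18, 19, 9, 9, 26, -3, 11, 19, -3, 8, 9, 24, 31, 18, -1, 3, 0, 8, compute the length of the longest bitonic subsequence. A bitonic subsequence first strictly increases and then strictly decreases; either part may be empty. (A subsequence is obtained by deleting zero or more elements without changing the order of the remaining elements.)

8

One longest bitonic subsequence is 9, 11, 19, 24, 31, 18, 3, 0 (positions 3,7,8,12,13,14,16,17): it rises to 31 then falls. Length 8 is optimal.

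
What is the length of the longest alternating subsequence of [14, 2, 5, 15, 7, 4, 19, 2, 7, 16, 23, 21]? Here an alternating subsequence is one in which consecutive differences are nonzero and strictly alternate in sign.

A longest alternating subsequence is 14, 2, 15, 7, 19, 2, 23, 21 (positions 1,2,4,5,7,8,11,12); its 7 consecutive differences strictly alternate in sign, and length 8 is optimal.

8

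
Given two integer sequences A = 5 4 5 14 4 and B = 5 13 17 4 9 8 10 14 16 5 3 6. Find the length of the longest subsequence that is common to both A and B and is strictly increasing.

For each value that appears in both, track the longest common increasing run ending there.
The best achievable length is 2; one witness is 5, 14 (A-positions 1,4, B-positions 1,8).

2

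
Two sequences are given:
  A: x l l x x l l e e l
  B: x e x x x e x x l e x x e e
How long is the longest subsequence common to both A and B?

A longest common subsequence is xlxxee (length 6); the LCS DP confirms no longer common subsequence exists.

6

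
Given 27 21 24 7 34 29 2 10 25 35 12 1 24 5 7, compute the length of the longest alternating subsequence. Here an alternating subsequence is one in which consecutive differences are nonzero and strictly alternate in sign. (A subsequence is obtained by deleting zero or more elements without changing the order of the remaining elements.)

11

A longest alternating subsequence is 27, 21, 24, 7, 34, 2, 25, 12, 24, 5, 7 (positions 1,2,3,4,5,7,9,11,13,14,15); its 10 consecutive differences strictly alternate in sign, and length 11 is optimal.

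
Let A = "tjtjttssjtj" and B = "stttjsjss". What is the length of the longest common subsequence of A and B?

A longest common subsequence is tjjss (length 5); the LCS DP confirms no longer common subsequence exists.

5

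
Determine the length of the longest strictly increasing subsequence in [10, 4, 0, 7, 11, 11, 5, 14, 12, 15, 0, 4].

5

Scanning left to right, the best length ending at each element is: 10→1, 4→1, 0→1, 7→2, 11→3, 11→3, 5→2, 14→4, 12→4, 15→5, 0→1, 4→2.
So the longest increasing subsequence has length 5, e.g. 4, 7, 11, 14, 15.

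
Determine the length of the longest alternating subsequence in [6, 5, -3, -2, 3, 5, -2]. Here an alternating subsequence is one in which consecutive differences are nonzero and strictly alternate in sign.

A longest alternating subsequence is 6, -3, 3, -2 (positions 1,3,5,7); its 3 consecutive differences strictly alternate in sign, and length 4 is optimal.

4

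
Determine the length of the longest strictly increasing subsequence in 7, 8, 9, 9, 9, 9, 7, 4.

3

Let dp[i] be the longest increasing subsequence ending at position i. Then dp = [1, 2, 3, 3, 3, 3, 1, 1].
The maximum is 3; one witness is 7, 8, 9 at positions 1,2,3.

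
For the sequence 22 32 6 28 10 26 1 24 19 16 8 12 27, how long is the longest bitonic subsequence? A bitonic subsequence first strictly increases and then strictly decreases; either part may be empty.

One longest bitonic subsequence is 22, 32, 28, 26, 24, 19, 16, 12 (positions 1,2,4,6,8,9,10,12): it rises to 32 then falls. Length 8 is optimal.

8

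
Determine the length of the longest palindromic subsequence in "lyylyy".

5

One longest palindromic subsequence is yylyy (positions 2,3,4,5,6); it reads the same forward and backward, and the interval DP gives dp[1][6] = 5.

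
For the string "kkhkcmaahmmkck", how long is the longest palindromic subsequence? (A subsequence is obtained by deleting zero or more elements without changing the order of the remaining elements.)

One longest palindromic subsequence is kcmaamck (positions 1,5,6,7,8,11,13,14); it reads the same forward and backward, and the interval DP gives dp[1][14] = 8.

8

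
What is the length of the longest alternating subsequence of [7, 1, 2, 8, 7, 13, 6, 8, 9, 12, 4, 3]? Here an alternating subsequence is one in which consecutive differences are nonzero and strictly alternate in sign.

Track the best alternating length ending on an up-step vs a down-step at each position: up/down = 1/1, 1/2, 3/2, 3/1, 3/4, 5/1, 3/6, 7/6, 7/6, 7/6, 3/8, 3/8.
The maximum over both is 8; one such subsequence is 7, 1, 8, 7, 13, 6, 8, 4.

8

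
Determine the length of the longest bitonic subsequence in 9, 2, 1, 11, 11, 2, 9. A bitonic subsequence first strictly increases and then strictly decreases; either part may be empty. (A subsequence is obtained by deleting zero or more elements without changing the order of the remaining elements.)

3

One longest bitonic subsequence is 9, 2, 1 (positions 1,2,3): it rises to 9 then falls. Length 3 is optimal.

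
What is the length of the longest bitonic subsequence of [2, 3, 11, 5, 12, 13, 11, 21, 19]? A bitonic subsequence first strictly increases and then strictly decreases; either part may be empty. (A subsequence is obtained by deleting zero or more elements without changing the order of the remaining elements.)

7

One longest bitonic subsequence is 2, 3, 11, 12, 13, 21, 19 (positions 1,2,3,5,6,8,9): it rises to 21 then falls. Length 7 is optimal.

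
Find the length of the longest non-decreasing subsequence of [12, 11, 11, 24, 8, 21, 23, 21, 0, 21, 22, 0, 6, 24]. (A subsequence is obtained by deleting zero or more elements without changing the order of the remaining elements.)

7

Scanning left to right, the best length ending at each element is: 12→1, 11→1, 11→2, 24→3, 8→1, 21→3, 23→4, 21→4, 0→1, 21→5, 22→6, 0→2, 6→3, 24→7.
So the longest non-decreasing subsequence has length 7, e.g. 11, 11, 21, 21, 21, 22, 24.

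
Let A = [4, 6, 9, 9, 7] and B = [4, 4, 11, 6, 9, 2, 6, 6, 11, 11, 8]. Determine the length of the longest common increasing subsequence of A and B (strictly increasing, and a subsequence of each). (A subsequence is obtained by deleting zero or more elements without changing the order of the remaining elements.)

3

A longest common strictly increasing subsequence is 4, 6, 9 (length 3); it appears in order in both A and B, and no longer such subsequence exists.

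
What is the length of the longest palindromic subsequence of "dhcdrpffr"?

4

One longest palindromic subsequence is rffr (positions 5,7,8,9); it reads the same forward and backward, and the interval DP gives dp[1][9] = 4.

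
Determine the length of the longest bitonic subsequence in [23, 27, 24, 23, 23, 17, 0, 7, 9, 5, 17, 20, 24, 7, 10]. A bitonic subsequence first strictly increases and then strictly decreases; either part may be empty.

7

Let inc[i] be the LIS ending at i and dec[i] the longest strictly decreasing subsequence starting at i. inc = [1, 2, 2, 1, 1, 1, 1, 2, 3, 2, 4, 5, 6, 3, 4], dec = [4, 6, 5, 4, 4, 3, 1, 2, 2, 1, 2, 2, 2, 1, 1].
max_i inc[i]+dec[i]−1 = 7, with one witness 23, 27, 24, 23, 17, 9, 7.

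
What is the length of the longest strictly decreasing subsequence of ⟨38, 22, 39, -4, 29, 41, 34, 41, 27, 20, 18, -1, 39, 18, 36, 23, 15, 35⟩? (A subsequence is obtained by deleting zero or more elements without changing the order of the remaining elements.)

6

Scanning left to right, the best length ending at each element is: 38→1, 22→2, 39→1, -4→3, 29→2, 41→1, 34→2, 41→1, 27→3, 20→4, 18→5, -1→6, 39→2, 18→5, 36→3, 23→4, 15→6, 35→4.
So the longest decreasing subsequence has length 6, e.g. 38, 29, 27, 20, 18, -1.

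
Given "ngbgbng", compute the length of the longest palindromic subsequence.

5

One longest palindromic subsequence is gbgbg (positions 2,3,4,5,7); it reads the same forward and backward, and the interval DP gives dp[1][7] = 5.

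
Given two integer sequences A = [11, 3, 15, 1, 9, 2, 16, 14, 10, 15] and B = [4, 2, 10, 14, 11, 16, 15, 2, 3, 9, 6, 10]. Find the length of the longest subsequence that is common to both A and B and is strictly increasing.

3

A longest common strictly increasing subsequence is 2, 10, 15 (length 3); it appears in order in both A and B, and no longer such subsequence exists.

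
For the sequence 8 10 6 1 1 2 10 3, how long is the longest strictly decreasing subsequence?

3

Let dp[i] be the longest decreasing subsequence ending at position i. Then dp = [1, 1, 2, 3, 3, 3, 1, 3].
The maximum is 3; one witness is 8, 6, 1 at positions 1,3,4.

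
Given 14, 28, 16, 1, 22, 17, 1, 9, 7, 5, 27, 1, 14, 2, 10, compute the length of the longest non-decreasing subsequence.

Scanning left to right, the best length ending at each element is: 14→1, 28→2, 16→2, 1→1, 22→3, 17→3, 1→2, 9→3, 7→3, 5→3, 27→4, 1→3, 14→4, 2→4, 10→5.
So the longest non-decreasing subsequence has length 5, e.g. 1, 1, 1, 2, 10.

5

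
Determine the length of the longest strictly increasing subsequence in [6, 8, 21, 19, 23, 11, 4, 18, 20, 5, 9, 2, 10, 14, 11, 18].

One longest increasing subsequence is 6, 8, 9, 10, 14, 18 (positions 1,2,11,13,14,16), of length 6; no longer one exists.

6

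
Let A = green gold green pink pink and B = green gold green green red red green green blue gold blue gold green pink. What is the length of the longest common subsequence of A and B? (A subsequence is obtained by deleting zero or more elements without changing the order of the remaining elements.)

Backtracking the LCS table gives one alignment: green (A1,B8) → gold (A2,B12) → green (A3,B13) → pink (A5,B14).
So the longest common subsequence has length 4.

4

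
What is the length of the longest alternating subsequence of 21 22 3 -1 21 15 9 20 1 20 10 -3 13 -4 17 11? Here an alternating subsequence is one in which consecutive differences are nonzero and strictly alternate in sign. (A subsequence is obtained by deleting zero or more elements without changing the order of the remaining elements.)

13

A longest alternating subsequence is 21, 22, 3, 21, 15, 20, 1, 20, 10, 13, -4, 17, 11 (positions 1,2,3,5,6,8,9,10,11,13,14,15,16); its 12 consecutive differences strictly alternate in sign, and length 13 is optimal.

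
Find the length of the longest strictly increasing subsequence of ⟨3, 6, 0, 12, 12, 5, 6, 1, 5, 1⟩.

One longest increasing subsequence is 3, 6, 12 (positions 1,2,4), of length 3; no longer one exists.

3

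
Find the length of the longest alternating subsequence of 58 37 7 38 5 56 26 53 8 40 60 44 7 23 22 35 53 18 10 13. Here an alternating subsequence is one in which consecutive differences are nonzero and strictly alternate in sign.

A longest alternating subsequence is 58, 37, 38, 5, 56, 26, 53, 8, 40, 7, 23, 22, 35, 10, 13 (positions 1,2,4,5,6,7,8,9,10,13,14,15,16,19,20); its 14 consecutive differences strictly alternate in sign, and length 15 is optimal.

15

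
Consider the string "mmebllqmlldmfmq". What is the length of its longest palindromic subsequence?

One longest palindromic subsequence is mmllmllmm (positions 1,2,5,6,8,9,10,12,14); it reads the same forward and backward, and the interval DP gives dp[1][15] = 9.

9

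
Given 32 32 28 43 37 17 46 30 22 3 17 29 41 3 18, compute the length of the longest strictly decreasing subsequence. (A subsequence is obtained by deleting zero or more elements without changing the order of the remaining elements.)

One longest decreasing subsequence is 43, 37, 30, 22, 17, 3 (positions 4,5,8,9,11,14), of length 6; no longer one exists.

6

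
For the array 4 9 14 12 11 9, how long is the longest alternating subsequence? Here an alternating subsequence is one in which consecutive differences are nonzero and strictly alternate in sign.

3

A longest alternating subsequence is 4, 14, 12 (positions 1,3,4); its 2 consecutive differences strictly alternate in sign, and length 3 is optimal.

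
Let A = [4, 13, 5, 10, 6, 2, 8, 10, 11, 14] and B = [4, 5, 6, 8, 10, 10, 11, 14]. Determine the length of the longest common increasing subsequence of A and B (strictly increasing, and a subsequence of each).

A longest common strictly increasing subsequence is 4, 5, 6, 8, 10, 11, 14 (length 7); it appears in order in both A and B, and no longer such subsequence exists.

7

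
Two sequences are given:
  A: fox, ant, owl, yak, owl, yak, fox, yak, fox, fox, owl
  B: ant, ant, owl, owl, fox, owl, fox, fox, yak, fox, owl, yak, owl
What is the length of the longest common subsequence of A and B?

Backtracking the LCS table gives one alignment: ant (A2,B2) → owl (A3,B4) → owl (A5,B6) → yak (A6,B9) → fox (A7,B10) → yak (A8,B12) → owl (A11,B13).
So the longest common subsequence has length 7.

7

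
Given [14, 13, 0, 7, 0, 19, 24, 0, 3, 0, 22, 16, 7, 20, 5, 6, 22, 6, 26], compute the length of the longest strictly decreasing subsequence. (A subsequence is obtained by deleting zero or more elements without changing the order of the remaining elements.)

5

Scanning left to right, the best length ending at each element is: 14→1, 13→2, 0→3, 7→3, 0→4, 19→1, 24→1, 0→4, 3→4, 0→5, 22→2, 16→3, 7→4, 20→3, 5→5, 6→5, 22→2, 6→5, 26→1.
So the longest decreasing subsequence has length 5, e.g. 14, 13, 7, 3, 0.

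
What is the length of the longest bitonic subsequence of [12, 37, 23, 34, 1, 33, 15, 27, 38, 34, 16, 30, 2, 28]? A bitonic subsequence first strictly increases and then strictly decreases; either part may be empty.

7

Let inc[i] be the LIS ending at i and dec[i] the longest strictly decreasing subsequence starting at i. inc = [1, 2, 2, 3, 1, 3, 2, 3, 4, 4, 3, 4, 2, 4], dec = [2, 6, 3, 5, 1, 4, 2, 3, 4, 3, 2, 2, 1, 1].
max_i inc[i]+dec[i]−1 = 7, with one witness 12, 37, 34, 33, 27, 16, 2.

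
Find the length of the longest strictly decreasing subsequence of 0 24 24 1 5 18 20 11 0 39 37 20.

One longest decreasing subsequence is 24, 18, 11, 0 (positions 2,6,8,9), of length 4; no longer one exists.

4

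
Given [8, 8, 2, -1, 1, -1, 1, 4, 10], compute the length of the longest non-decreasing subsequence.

5

Scanning left to right, the best length ending at each element is: 8→1, 8→2, 2→1, -1→1, 1→2, -1→2, 1→3, 4→4, 10→5.
So the longest non-decreasing subsequence has length 5, e.g. -1, 1, 1, 4, 10.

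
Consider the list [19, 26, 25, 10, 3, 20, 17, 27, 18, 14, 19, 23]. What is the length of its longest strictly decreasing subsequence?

Scanning left to right, the best length ending at each element is: 19→1, 26→1, 25→2, 10→3, 3→4, 20→3, 17→4, 27→1, 18→4, 14→5, 19→4, 23→3.
So the longest decreasing subsequence has length 5, e.g. 26, 25, 20, 17, 14.

5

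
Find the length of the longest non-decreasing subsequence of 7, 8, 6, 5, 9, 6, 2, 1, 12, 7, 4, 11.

One longest non-decreasing subsequence is 7, 8, 9, 12 (positions 1,2,5,9), of length 4; no longer one exists.

4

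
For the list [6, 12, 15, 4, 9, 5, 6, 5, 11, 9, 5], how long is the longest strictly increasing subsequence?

One longest increasing subsequence is 4, 5, 6, 11 (positions 4,6,7,9), of length 4; no longer one exists.

4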